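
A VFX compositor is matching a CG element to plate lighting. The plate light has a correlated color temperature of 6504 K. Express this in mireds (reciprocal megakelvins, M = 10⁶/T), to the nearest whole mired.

154 mireds

M = 10⁶ / 6504 = 153.752 → 154 mireds.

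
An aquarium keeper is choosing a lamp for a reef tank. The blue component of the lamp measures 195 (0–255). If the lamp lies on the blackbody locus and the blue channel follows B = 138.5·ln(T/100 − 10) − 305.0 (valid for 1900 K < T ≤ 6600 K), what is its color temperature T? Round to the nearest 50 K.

ln(t − 10) = (195 + 305.0) / 138.5 = 3.6101.
t − 10 = e^3.6101 = 36.970, so t = 46.970.
T = 100·t = 4697 K → 4700 K to the nearest 50 K.

4700 K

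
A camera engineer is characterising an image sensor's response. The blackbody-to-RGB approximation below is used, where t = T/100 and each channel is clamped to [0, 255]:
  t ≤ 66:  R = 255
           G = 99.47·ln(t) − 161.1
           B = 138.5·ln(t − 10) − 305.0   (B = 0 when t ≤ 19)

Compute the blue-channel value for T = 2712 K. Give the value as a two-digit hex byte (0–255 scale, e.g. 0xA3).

0x58

t = 2712/100 = 27.12; the t ≤ 66 branch applies.
B = 138.5·ln(27.12 − 10) − 305.0 = 138.5·ln 17.12 − 305.0 = 138.5·2.8402 − 305.0 = 88.374.
Rounded: 88; in hex, 0x58.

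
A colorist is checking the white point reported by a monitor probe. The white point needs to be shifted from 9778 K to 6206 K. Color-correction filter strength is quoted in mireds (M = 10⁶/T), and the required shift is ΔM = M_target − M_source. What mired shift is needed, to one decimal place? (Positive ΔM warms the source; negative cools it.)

M_source = 10⁶/9778 = 102.270; M_target = 10⁶/6206 = 161.134.
ΔM = 161.134 − 102.270 = 58.864 → +58.9 mireds, a warming shift.

+58.9 mireds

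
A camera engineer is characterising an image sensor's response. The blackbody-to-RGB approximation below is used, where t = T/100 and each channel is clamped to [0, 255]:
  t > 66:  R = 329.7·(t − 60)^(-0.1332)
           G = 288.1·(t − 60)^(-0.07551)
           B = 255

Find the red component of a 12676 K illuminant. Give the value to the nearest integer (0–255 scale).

t = 12676/100 = 126.76; the t > 66 branch applies.
R = 329.7·(126.76 − 60)^(-0.1332) = 329.7·66.76^(-0.1332) = 329.7·0.57144 = 188.405.
Rounded: 188.

188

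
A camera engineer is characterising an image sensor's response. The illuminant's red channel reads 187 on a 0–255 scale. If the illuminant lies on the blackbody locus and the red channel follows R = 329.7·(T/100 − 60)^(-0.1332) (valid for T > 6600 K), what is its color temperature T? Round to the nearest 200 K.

13000 K

(t − 60)^(-0.1332) = 187/329.7 = 0.56718.
t − 60 = 0.56718^(1/-0.1332) = 0.56718^(-7.508) = 70.620, so t = 130.620.
T = 100·t = 13062 K → 13000 K to the nearest 200 K.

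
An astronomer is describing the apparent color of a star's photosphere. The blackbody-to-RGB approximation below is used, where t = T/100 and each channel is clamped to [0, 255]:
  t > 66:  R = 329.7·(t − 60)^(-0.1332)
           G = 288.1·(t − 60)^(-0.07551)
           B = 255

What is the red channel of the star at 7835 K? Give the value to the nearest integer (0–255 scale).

t = 7835/100 = 78.35; the t > 66 branch applies.
R = 329.7·(78.35 − 60)^(-0.1332) = 329.7·18.35^(-0.1332) = 329.7·0.67871 = 223.770.
Rounded: 224.

224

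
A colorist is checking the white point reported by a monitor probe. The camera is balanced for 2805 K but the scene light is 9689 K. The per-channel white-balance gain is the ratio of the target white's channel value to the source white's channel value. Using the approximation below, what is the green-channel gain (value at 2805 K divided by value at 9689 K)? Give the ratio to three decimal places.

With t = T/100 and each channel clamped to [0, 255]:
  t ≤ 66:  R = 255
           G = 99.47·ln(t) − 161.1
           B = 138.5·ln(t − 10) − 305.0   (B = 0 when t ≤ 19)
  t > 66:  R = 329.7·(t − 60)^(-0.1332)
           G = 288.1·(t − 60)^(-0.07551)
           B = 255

0.777

At 9689 K (t = 96.89):
  G = 288.1·(96.89 − 60)^(-0.07551) = 288.1·36.89^(-0.07551) = 288.1·0.76152 = 219.395.
At 2805 K (t = 28.05):
  G = 99.47·ln 28.05 − 161.1 = 99.47·3.3340 − 161.1 = 170.532.
Gain = 170.532 / 219.395 = 0.7773 → 0.777.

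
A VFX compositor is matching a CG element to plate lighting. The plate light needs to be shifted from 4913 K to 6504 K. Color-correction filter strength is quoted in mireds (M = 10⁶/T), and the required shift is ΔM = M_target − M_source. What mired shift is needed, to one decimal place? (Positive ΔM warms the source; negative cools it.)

-49.8 mireds

M_source = 10⁶/4913 = 203.542; M_target = 10⁶/6504 = 153.752.
ΔM = 153.752 − 203.542 = -49.790 → -49.8 mireds, a cooling shift.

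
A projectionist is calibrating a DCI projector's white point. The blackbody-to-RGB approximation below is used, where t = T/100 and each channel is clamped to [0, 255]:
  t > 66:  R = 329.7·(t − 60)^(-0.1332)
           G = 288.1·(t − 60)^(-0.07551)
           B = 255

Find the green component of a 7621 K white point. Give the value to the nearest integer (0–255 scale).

233

t = 7621/100 = 76.21; the t > 66 branch applies.
G = 288.1·(76.21 − 60)^(-0.07551) = 288.1·16.21^(-0.07551) = 288.1·0.81031 = 233.449.
Rounded: 233.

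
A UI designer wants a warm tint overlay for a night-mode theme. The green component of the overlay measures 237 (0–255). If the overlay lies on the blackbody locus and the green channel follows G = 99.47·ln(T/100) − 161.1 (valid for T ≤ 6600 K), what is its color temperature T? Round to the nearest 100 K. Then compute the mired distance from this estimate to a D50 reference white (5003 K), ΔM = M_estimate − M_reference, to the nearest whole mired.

-18 mireds

ln t = (237 + 161.1) / 99.47 = 4.0022.
t = e^4.0022 = 54.719.
T = 100·t = 5472 K → 5500 K to the nearest 100 K.
M_estimate = 10⁶/5500 = 181.82; M_reference = 10⁶/5003 = 199.88.
ΔM = 181.82 − 199.88 = -18.06 → -18 mireds.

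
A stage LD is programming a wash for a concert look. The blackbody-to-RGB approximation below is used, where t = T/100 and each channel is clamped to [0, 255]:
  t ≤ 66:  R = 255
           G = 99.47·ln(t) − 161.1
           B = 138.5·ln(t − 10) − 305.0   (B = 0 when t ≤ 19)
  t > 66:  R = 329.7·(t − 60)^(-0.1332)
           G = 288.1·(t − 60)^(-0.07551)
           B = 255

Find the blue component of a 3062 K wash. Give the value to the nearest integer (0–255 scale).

t = 3062/100 = 30.62; the t ≤ 66 branch applies.
B = 138.5·ln(30.62 − 10) − 305.0 = 138.5·ln 20.62 − 305.0 = 138.5·3.0263 − 305.0 = 114.137.
Rounded: 114.

114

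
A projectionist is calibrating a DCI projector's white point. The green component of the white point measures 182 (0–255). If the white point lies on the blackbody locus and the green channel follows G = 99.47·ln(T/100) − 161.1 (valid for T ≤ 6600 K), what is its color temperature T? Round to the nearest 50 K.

ln t = (182 + 161.1) / 99.47 = 3.4493.
t = e^3.4493 = 31.478.
T = 100·t = 3148 K → 3150 K to the nearest 50 K.

3150 K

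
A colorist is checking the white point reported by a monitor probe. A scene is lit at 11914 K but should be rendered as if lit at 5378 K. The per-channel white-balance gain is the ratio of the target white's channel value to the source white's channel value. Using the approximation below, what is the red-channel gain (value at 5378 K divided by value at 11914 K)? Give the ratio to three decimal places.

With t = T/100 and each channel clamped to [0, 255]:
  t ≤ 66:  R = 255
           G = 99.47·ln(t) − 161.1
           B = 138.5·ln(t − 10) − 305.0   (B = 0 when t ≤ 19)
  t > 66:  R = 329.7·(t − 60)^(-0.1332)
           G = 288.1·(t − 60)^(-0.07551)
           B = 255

1.332

At 11914 K (t = 119.14):
  R = 329.7·(119.14 − 60)^(-0.1332) = 329.7·59.14^(-0.1332) = 329.7·0.58074 = 191.472.
At 5378 K (t = 53.78):
  R = 255 by definition for t ≤ 66.
Gain = 255.000 / 191.472 = 1.3318 → 1.332.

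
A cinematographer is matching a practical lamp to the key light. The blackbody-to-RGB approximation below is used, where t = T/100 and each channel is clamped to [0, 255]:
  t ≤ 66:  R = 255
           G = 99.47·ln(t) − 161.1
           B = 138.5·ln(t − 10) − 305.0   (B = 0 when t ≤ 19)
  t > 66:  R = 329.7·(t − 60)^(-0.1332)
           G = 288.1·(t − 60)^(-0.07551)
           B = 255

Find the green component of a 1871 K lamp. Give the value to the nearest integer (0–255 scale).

130

t = 1871/100 = 18.71; the t ≤ 66 branch applies.
G = 99.47·ln 18.71 − 161.1 = 99.47·2.9291 − 161.1 = 130.253.
Rounded: 130.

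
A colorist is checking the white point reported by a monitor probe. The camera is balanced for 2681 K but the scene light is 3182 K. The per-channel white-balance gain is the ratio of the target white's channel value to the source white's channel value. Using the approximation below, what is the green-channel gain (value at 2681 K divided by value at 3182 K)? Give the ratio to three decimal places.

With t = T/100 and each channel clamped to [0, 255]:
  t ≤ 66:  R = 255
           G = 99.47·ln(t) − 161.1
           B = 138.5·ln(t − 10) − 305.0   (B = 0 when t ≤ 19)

At 3182 K (t = 31.82):
  G = 99.47·ln 31.82 − 161.1 = 99.47·3.4601 − 161.1 = 183.076.
At 2681 K (t = 26.81):
  G = 99.47·ln 26.81 − 161.1 = 99.47·3.2888 − 161.1 = 166.034.
Gain = 166.034 / 183.076 = 0.9069 → 0.907.

0.907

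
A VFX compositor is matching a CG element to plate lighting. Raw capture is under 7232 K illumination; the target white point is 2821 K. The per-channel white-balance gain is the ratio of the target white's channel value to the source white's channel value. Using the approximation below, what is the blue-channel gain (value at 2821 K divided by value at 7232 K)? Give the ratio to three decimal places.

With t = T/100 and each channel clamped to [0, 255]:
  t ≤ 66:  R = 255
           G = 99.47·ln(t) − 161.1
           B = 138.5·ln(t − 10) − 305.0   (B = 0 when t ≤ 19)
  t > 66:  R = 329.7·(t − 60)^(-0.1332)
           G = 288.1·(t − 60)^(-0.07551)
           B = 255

0.380

At 7232 K (t = 72.32):
  B = 255 by definition for t > 66.
At 2821 K (t = 28.21):
  B = 138.5·ln(28.21 − 10) − 305.0 = 138.5·ln 18.21 − 305.0 = 138.5·2.9020 − 305.0 = 96.923.
Gain = 96.923 / 255.000 = 0.3801 → 0.380.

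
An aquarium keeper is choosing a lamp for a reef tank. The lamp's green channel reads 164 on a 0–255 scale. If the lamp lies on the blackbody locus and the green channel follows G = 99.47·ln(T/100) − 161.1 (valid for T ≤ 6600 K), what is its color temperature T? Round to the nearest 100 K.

ln t = (164 + 161.1) / 99.47 = 3.2683.
t = e^3.2683 = 26.267.
T = 100·t = 2627 K → 2600 K to the nearest 100 K.

2600 K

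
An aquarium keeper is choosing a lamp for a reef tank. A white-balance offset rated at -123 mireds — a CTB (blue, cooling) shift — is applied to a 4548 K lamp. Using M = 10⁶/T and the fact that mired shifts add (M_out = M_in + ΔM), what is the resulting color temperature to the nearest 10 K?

10320 K

M_in = 10⁶/4548 = 219.88 mireds.
M_out = 219.88 + (-123) = 96.88 mireds.
T_out = 10⁶/96.88 = 10322.4 K → 10320 K.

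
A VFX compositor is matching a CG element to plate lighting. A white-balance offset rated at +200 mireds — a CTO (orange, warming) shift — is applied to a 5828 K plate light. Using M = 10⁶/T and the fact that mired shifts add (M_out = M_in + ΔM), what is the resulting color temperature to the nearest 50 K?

M_in = 10⁶/5828 = 171.59 mireds.
M_out = 171.59 + (+200) = 371.59 mireds.
T_out = 10⁶/371.59 = 2691.2 K → 2700 K.

2700 K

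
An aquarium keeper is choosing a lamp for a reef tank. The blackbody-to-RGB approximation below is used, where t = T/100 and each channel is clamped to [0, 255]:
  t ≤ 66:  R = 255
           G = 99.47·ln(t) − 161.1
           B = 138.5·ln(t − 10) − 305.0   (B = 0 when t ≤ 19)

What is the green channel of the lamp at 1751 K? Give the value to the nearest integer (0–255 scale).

124

t = 1751/100 = 17.51; the t ≤ 66 branch applies.
G = 99.47·ln 17.51 − 161.1 = 99.47·2.8628 − 161.1 = 123.660.
Rounded: 124.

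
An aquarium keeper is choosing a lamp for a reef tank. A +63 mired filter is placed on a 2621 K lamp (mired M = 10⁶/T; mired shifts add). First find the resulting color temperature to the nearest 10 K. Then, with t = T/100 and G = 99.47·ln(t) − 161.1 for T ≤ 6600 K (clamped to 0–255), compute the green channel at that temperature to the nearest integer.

149

M_in = 10⁶/2621 = 381.53; M_out = 381.53 + (+63) = 444.53.
T_out = 10⁶/444.53 = 2249.5 K → 2250 K; t = 22.5.
G = 99.47·ln 22.5 − 161.1 = 99.47·3.1135 − 161.1 = 148.601.
Rounded: 149.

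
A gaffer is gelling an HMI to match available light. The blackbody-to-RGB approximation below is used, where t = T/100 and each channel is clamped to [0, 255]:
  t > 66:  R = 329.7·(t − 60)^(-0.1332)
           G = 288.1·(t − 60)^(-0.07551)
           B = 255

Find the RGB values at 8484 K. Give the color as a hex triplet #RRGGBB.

t = 8484/100 = 84.84; the t > 66 branch applies.
R = 329.7·(84.84 − 60)^(-0.1332) = 329.7·24.84^(-0.1332) = 329.7·0.65188 = 214.924.
G = 288.1·(84.84 − 60)^(-0.07551) = 288.1·24.84^(-0.07551) = 288.1·0.78461 = 226.045.
B = 255 by definition for t > 66.
Rounded: (215, 226, 255).
In hex: #D7E2FF.

#D7E2FF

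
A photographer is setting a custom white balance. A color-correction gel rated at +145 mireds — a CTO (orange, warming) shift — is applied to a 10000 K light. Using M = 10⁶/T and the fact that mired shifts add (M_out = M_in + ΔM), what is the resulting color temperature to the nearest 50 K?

M_in = 10⁶/10000 = 100.00 mireds.
M_out = 100.00 + (+145) = 245.00 mireds.
T_out = 10⁶/245.00 = 4081.6 K → 4100 K.

4100 K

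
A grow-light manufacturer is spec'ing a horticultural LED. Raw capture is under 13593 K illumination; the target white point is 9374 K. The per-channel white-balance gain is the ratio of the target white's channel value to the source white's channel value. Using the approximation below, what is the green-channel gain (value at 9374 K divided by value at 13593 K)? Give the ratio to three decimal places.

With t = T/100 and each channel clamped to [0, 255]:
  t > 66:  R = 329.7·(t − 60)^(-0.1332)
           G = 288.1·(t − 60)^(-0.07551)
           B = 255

1.063

At 13593 K (t = 135.93):
  G = 288.1·(135.93 − 60)^(-0.07551) = 288.1·75.93^(-0.07551) = 288.1·0.72112 = 207.756.
At 9374 K (t = 93.74):
  G = 288.1·(93.74 − 60)^(-0.07551) = 288.1·33.74^(-0.07551) = 288.1·0.76667 = 220.878.
Gain = 220.878 / 207.756 = 1.0632 → 1.063.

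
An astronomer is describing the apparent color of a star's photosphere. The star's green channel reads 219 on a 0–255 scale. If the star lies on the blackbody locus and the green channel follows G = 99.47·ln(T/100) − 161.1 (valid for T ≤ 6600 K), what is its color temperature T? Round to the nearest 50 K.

4550 K

ln t = (219 + 161.1) / 99.47 = 3.8213.
t = e^3.8213 = 45.661.
T = 100·t = 4566 K → 4550 K to the nearest 50 K.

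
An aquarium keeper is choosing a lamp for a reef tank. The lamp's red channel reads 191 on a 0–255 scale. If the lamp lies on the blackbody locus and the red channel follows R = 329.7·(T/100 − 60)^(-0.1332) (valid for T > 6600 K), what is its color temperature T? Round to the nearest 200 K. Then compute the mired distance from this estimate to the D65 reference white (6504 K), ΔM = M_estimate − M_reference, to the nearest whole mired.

(t − 60)^(-0.1332) = 191/329.7 = 0.57931.
t − 60 = 0.57931^(1/-0.1332) = 0.57931^(-7.508) = 60.245, so t = 120.245.
T = 100·t = 12025 K → 12000 K to the nearest 200 K.
M_estimate = 10⁶/12000 = 83.33; M_reference = 10⁶/6504 = 153.75.
ΔM = 83.33 − 153.75 = -70.42 → -70 mireds.

-70 mireds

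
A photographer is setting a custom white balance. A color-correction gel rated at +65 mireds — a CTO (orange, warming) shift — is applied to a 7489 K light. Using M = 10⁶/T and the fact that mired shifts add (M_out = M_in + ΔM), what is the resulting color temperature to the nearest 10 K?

5040 K

M_in = 10⁶/7489 = 133.53 mireds.
M_out = 133.53 + (+65) = 198.53 mireds.
T_out = 10⁶/198.53 = 5037.0 K → 5040 K.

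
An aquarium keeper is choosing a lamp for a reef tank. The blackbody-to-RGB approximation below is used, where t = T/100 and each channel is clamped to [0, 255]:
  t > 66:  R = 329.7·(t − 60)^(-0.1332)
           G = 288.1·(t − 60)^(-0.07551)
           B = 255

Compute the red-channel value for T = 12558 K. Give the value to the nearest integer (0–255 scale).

t = 12558/100 = 125.58; the t > 66 branch applies.
R = 329.7·(125.58 − 60)^(-0.1332) = 329.7·65.58^(-0.1332) = 329.7·0.57280 = 188.853.
Rounded: 189.

189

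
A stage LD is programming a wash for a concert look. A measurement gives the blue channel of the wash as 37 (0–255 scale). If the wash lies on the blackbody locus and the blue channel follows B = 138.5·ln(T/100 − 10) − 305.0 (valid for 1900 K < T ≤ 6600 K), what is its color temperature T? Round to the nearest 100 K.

2200 K

ln(t − 10) = (37 + 305.0) / 138.5 = 2.4693.
t − 10 = e^2.4693 = 11.814, so t = 21.814.
T = 100·t = 2181 K → 2200 K to the nearest 100 K.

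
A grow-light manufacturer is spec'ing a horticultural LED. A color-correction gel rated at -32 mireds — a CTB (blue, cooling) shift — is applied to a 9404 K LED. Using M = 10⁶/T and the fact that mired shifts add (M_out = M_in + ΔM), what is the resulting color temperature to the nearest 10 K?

13450 K

M_in = 10⁶/9404 = 106.34 mireds.
M_out = 106.34 + (-32) = 74.34 mireds.
T_out = 10⁶/74.34 = 13452.1 K → 13450 K.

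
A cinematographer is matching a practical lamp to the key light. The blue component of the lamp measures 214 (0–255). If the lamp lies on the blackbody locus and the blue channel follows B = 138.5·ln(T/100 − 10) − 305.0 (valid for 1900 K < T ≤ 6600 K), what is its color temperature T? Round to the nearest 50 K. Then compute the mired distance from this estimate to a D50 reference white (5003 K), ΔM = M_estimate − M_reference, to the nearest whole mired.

ln(t − 10) = (214 + 305.0) / 138.5 = 3.7473.
t − 10 = e^3.7473 = 42.406, so t = 52.406.
T = 100·t = 5241 K → 5250 K to the nearest 50 K.
M_estimate = 10⁶/5250 = 190.48; M_reference = 10⁶/5003 = 199.88.
ΔM = 190.48 − 199.88 = -9.40 → -9 mireds.

-9 mireds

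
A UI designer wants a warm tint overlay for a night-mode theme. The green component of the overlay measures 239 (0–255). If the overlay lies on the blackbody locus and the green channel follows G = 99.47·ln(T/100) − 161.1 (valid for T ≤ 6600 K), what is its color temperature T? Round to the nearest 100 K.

ln t = (239 + 161.1) / 99.47 = 4.0223.
t = e^4.0223 = 55.830.
T = 100·t = 5583 K → 5600 K to the nearest 100 K.

5600 K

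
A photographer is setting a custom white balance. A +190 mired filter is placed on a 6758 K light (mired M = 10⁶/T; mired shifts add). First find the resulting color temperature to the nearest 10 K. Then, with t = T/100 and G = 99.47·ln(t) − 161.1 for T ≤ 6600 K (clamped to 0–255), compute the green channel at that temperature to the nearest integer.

176

M_in = 10⁶/6758 = 147.97; M_out = 147.97 + (+190) = 337.97.
T_out = 10⁶/337.97 = 2958.8 K → 2960 K; t = 29.6.
G = 99.47·ln 29.6 − 161.1 = 99.47·3.3878 − 161.1 = 175.882.
Rounded: 176.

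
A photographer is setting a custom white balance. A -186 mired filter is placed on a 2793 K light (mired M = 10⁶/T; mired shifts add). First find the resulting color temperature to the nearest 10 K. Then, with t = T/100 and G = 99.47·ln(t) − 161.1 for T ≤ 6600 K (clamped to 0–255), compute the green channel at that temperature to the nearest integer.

243

M_in = 10⁶/2793 = 358.04; M_out = 358.04 + (-186) = 172.04.
T_out = 10⁶/172.04 = 5812.7 K → 5810 K; t = 58.1.
G = 99.47·ln 58.1 − 161.1 = 99.47·4.0622 − 161.1 = 242.964.
Rounded: 243.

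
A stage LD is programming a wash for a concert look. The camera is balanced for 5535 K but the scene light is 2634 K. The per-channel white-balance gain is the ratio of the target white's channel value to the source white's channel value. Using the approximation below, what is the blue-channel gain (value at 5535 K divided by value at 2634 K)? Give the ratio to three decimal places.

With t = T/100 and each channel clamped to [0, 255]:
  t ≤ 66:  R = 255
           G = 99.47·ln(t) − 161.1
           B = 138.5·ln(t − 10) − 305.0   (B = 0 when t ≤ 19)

2.726

At 2634 K (t = 26.34):
  B = 138.5·ln(26.34 − 10) − 305.0 = 138.5·ln 16.34 − 305.0 = 138.5·2.7936 − 305.0 = 81.916.
At 5535 K (t = 55.35):
  B = 138.5·ln(55.35 − 10) − 305.0 = 138.5·ln 45.35 − 305.0 = 138.5·3.8144 − 305.0 = 223.296.
Gain = 223.296 / 81.916 = 2.7259 → 2.726.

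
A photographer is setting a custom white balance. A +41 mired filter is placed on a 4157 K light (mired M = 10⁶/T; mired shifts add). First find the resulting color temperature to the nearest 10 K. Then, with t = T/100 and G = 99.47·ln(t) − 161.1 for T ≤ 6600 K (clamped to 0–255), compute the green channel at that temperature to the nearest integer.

M_in = 10⁶/4157 = 240.56; M_out = 240.56 + (+41) = 281.56.
T_out = 10⁶/281.56 = 3551.7 K → 3550 K; t = 35.5.
G = 99.47·ln 35.5 − 161.1 = 99.47·3.5695 − 161.1 = 193.961.
Rounded: 194.

194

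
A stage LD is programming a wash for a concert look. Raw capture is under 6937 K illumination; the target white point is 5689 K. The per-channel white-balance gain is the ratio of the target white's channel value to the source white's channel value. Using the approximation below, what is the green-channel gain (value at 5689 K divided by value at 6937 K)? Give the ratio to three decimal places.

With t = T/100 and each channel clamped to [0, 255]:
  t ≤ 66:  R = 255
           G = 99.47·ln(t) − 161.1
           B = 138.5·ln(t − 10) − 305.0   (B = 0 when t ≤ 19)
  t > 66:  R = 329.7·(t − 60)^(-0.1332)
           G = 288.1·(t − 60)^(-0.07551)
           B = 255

0.990

At 6937 K (t = 69.37):
  G = 288.1·(69.37 − 60)^(-0.07551) = 288.1·9.37^(-0.07551) = 288.1·0.84455 = 243.314.
At 5689 K (t = 56.89):
  G = 99.47·ln 56.89 − 161.1 = 99.47·4.0411 − 161.1 = 240.870.
Gain = 240.870 / 243.314 = 0.9900 → 0.990.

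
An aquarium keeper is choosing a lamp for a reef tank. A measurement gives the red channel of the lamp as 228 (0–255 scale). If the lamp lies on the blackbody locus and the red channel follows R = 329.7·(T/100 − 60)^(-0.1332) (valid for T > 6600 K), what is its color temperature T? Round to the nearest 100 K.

(t − 60)^(-0.1332) = 228/329.7 = 0.69154.
t − 60 = 0.69154^(1/-0.1332) = 0.69154^(-7.508) = 15.943, so t = 75.943.
T = 100·t = 7594 K → 7600 K to the nearest 100 K.

7600 K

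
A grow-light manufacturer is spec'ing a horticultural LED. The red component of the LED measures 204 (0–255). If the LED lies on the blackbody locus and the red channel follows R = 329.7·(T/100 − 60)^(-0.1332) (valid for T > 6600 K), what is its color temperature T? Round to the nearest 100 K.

9700 K

(t − 60)^(-0.1332) = 204/329.7 = 0.61874.
t − 60 = 0.61874^(1/-0.1332) = 0.61874^(-7.508) = 36.748, so t = 96.748.
T = 100·t = 9675 K → 9700 K to the nearest 100 K.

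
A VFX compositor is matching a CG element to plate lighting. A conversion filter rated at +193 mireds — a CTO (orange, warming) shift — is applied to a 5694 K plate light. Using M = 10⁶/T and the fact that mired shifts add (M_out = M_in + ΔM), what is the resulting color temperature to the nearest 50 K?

M_in = 10⁶/5694 = 175.62 mireds.
M_out = 175.62 + (+193) = 368.62 mireds.
T_out = 10⁶/368.62 = 2712.8 K → 2700 K.

2700 K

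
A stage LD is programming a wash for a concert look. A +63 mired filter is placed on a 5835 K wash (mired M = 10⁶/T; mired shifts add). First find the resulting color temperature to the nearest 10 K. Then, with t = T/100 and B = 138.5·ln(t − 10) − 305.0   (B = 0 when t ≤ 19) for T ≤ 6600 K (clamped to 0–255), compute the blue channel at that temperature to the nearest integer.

178

M_in = 10⁶/5835 = 171.38; M_out = 171.38 + (+63) = 234.38.
T_out = 10⁶/234.38 = 4266.6 K → 4270 K; t = 42.7.
B = 138.5·ln(42.7 − 10) − 305.0 = 138.5·ln 32.7 − 305.0 = 138.5·3.4874 − 305.0 = 178.001.
Rounded: 178.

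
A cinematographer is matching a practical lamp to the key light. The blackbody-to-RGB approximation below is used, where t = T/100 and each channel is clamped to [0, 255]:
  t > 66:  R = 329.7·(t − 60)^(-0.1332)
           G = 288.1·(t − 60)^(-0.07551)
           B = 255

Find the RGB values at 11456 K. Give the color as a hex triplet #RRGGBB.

t = 11456/100 = 114.56; the t > 66 branch applies.
R = 329.7·(114.56 − 60)^(-0.1332) = 329.7·54.56^(-0.1332) = 329.7·0.58701 = 193.538.
G = 288.1·(114.56 − 60)^(-0.07551) = 288.1·54.56^(-0.07551) = 288.1·0.73935 = 213.006.
B = 255 by definition for t > 66.
Rounded: (194, 213, 255).
In hex: #C2D5FF.

#C2D5FF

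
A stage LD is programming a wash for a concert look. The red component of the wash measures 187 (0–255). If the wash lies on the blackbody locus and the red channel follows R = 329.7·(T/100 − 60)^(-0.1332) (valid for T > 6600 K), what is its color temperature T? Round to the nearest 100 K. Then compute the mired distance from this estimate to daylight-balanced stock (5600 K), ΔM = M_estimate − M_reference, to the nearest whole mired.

(t − 60)^(-0.1332) = 187/329.7 = 0.56718.
t − 60 = 0.56718^(1/-0.1332) = 0.56718^(-7.508) = 70.620, so t = 130.620.
T = 100·t = 13062 K → 13100 K to the nearest 100 K.
M_estimate = 10⁶/13100 = 76.34; M_reference = 10⁶/5600 = 178.57.
ΔM = 76.34 − 178.57 = -102.24 → -102 mireds.

-102 mireds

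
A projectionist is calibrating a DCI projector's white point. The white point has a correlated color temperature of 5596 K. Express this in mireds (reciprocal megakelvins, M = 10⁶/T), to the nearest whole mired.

179 mireds

M = 10⁶ / 5596 = 178.699 → 179 mireds.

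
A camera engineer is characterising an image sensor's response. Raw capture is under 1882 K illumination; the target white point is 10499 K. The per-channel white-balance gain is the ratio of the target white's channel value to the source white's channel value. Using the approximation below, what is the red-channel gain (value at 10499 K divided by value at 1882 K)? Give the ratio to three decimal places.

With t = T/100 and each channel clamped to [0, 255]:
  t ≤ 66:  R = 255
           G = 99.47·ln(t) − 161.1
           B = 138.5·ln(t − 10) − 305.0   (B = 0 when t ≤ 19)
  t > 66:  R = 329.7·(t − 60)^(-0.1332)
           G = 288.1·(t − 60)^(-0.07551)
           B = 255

At 1882 K (t = 18.82):
  R = 255 by definition for t ≤ 66.
At 10499 K (t = 104.99):
  R = 329.7·(104.99 − 60)^(-0.1332) = 329.7·44.99^(-0.1332) = 329.7·0.60229 = 198.575.
Gain = 198.575 / 255.000 = 0.7787 → 0.779.

0.779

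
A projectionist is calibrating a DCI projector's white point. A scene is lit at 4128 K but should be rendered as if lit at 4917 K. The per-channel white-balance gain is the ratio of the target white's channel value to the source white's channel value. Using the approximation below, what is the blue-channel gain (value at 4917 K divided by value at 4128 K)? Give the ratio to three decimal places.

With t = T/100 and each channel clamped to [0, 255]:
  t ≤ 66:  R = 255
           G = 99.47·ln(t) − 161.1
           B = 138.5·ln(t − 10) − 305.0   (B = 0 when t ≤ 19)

1.181

At 4128 K (t = 41.28):
  B = 138.5·ln(41.28 − 10) − 305.0 = 138.5·ln 31.28 − 305.0 = 138.5·3.4430 − 305.0 = 171.853.
At 4917 K (t = 49.17):
  B = 138.5·ln(49.17 − 10) − 305.0 = 138.5·ln 39.17 − 305.0 = 138.5·3.6679 − 305.0 = 203.006.
Gain = 203.006 / 171.853 = 1.1813 → 1.181.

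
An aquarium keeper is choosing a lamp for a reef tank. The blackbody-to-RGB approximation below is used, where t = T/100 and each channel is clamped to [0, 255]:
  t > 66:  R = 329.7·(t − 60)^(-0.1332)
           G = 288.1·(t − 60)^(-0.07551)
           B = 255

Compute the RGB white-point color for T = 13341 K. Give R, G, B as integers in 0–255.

t = 13341/100 = 133.41; the t > 66 branch applies.
R = 329.7·(133.41 − 60)^(-0.1332) = 329.7·73.41^(-0.1332) = 329.7·0.56426 = 186.037.
G = 288.1·(133.41 − 60)^(-0.07551) = 288.1·73.41^(-0.07551) = 288.1·0.72296 = 208.286.
B = 255 by definition for t > 66.
Rounded: (186, 208, 255).

R=186, G=208, B=255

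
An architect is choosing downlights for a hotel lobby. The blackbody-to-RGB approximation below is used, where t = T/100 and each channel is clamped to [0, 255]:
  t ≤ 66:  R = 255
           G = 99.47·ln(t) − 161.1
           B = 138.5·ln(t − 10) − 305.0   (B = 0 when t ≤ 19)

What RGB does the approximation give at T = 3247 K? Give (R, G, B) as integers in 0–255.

t = 3247/100 = 32.47; the t ≤ 66 branch applies.
R = 255 by definition for t ≤ 66.
G = 99.47·ln 32.47 − 161.1 = 99.47·3.4803 − 161.1 = 185.087.
B = 138.5·ln(32.47 − 10) − 305.0 = 138.5·ln 22.47 − 305.0 = 138.5·3.1122 − 305.0 = 126.037.
Rounded: (255, 185, 126).

(255, 185, 126)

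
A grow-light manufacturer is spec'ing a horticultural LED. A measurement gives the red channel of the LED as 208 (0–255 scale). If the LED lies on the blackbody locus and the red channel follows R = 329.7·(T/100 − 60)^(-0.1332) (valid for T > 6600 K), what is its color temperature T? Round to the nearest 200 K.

(t − 60)^(-0.1332) = 208/329.7 = 0.63088.
t − 60 = 0.63088^(1/-0.1332) = 0.63088^(-7.508) = 31.763, so t = 91.763.
T = 100·t = 9176 K → 9200 K to the nearest 200 K.

9200 K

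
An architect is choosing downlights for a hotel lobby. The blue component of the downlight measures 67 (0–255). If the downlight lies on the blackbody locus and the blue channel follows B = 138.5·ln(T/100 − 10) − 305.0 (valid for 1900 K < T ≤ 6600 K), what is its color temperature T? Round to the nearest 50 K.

ln(t − 10) = (67 + 305.0) / 138.5 = 2.6859.
t − 10 = e^2.6859 = 14.672, so t = 24.672.
T = 100·t = 2467 K → 2450 K to the nearest 50 K.

2450 K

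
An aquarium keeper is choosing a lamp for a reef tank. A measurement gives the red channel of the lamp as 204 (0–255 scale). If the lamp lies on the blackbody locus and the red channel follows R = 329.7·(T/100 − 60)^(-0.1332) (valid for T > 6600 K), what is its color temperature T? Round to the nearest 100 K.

(t − 60)^(-0.1332) = 204/329.7 = 0.61874.
t − 60 = 0.61874^(1/-0.1332) = 0.61874^(-7.508) = 36.748, so t = 96.748.
T = 100·t = 9675 K → 9700 K to the nearest 100 K.

9700 K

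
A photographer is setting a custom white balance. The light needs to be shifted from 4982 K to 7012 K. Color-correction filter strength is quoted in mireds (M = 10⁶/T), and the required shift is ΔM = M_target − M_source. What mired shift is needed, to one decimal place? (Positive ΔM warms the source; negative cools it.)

-58.1 mireds

M_source = 10⁶/4982 = 200.723; M_target = 10⁶/7012 = 142.613.
ΔM = 142.613 − 200.723 = -58.110 → -58.1 mireds, a cooling shift.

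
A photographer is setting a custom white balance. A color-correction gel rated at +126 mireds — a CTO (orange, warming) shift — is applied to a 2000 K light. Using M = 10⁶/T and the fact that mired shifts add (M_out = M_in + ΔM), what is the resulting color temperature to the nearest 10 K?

M_in = 10⁶/2000 = 500.00 mireds.
M_out = 500.00 + (+126) = 626.00 mireds.
T_out = 10⁶/626.00 = 1597.4 K → 1600 K.

1600 K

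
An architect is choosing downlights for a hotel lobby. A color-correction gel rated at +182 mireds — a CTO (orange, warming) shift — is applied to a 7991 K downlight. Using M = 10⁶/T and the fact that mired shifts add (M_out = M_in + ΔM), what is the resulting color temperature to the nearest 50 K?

3250 K

M_in = 10⁶/7991 = 125.14 mireds.
M_out = 125.14 + (+182) = 307.14 mireds.
T_out = 10⁶/307.14 = 3255.8 K → 3250 K.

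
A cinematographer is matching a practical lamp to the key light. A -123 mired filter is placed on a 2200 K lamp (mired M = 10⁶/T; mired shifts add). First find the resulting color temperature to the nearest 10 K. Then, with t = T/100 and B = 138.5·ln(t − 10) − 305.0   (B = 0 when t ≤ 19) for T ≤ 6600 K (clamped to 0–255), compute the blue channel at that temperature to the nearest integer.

M_in = 10⁶/2200 = 454.55; M_out = 454.55 + (-123) = 331.55.
T_out = 10⁶/331.55 = 3016.2 K → 3020 K; t = 30.2.
B = 138.5·ln(30.2 − 10) − 305.0 = 138.5·ln 20.2 − 305.0 = 138.5·3.0057 − 305.0 = 111.287.
Rounded: 111.

111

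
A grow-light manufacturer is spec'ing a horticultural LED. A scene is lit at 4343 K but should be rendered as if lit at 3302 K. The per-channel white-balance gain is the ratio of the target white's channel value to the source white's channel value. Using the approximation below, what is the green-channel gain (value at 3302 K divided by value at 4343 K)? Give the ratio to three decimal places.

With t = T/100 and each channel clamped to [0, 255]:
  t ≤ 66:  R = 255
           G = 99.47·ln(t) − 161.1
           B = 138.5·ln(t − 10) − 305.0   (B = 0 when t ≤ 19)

0.873

At 4343 K (t = 43.43):
  G = 99.47·ln 43.43 − 161.1 = 99.47·3.7712 − 161.1 = 214.016.
At 3302 K (t = 33.02):
  G = 99.47·ln 33.02 − 161.1 = 99.47·3.4971 − 161.1 = 186.758.
Gain = 186.758 / 214.016 = 0.8726 → 0.873.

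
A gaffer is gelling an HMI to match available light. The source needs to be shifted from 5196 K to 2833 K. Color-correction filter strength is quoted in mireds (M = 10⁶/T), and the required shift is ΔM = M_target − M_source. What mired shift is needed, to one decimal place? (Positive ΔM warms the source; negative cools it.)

+160.5 mireds

M_source = 10⁶/5196 = 192.456; M_target = 10⁶/2833 = 352.983.
ΔM = 352.983 − 192.456 = 160.527 → +160.5 mireds, a warming shift.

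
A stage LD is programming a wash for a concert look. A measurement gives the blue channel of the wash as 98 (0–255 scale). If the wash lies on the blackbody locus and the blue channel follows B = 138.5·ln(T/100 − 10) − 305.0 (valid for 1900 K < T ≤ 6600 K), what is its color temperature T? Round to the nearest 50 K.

2850 K

ln(t − 10) = (98 + 305.0) / 138.5 = 2.9097.
t − 10 = e^2.9097 = 18.352, so t = 28.352.
T = 100·t = 2835 K → 2850 K to the nearest 50 K.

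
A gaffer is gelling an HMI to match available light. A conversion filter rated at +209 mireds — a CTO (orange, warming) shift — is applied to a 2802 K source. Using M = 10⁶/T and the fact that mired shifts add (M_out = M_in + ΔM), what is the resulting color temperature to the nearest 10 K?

M_in = 10⁶/2802 = 356.89 mireds.
M_out = 356.89 + (+209) = 565.89 mireds.
T_out = 10⁶/565.89 = 1767.1 K → 1770 K.

1770 K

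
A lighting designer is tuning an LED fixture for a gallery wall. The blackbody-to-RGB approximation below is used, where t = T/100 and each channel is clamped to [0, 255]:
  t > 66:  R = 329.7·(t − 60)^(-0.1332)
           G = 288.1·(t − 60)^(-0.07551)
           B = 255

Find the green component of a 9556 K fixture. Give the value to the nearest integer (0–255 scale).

220

t = 9556/100 = 95.56; the t > 66 branch applies.
G = 288.1·(95.56 − 60)^(-0.07551) = 288.1·35.56^(-0.07551) = 288.1·0.76364 = 220.004.
Rounded: 220.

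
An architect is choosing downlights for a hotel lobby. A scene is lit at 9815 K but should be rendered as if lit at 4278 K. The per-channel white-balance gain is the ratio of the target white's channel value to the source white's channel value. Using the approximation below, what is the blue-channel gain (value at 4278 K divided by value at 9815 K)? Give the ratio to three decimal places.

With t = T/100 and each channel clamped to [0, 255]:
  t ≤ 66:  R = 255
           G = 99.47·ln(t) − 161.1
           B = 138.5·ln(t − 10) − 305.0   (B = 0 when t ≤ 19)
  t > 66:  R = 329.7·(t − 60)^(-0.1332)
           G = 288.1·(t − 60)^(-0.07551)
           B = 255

0.699

At 9815 K (t = 98.15):
  B = 255 by definition for t > 66.
At 4278 K (t = 42.78):
  B = 138.5·ln(42.78 − 10) − 305.0 = 138.5·ln 32.78 − 305.0 = 138.5·3.4898 − 305.0 = 178.340.
Gain = 178.340 / 255.000 = 0.6994 → 0.699.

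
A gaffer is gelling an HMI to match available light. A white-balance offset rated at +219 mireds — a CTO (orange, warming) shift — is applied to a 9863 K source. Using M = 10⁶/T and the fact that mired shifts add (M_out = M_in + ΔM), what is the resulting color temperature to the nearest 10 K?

3120 K

M_in = 10⁶/9863 = 101.39 mireds.
M_out = 101.39 + (+219) = 320.39 mireds.
T_out = 10⁶/320.39 = 3121.2 K → 3120 K.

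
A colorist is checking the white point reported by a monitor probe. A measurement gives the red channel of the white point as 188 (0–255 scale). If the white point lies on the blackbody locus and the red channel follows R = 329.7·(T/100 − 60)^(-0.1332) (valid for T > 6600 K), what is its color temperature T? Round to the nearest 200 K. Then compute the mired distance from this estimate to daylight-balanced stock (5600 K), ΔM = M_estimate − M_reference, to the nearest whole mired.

-100 mireds

(t − 60)^(-0.1332) = 188/329.7 = 0.57022.
t − 60 = 0.57022^(1/-0.1332) = 0.57022^(-7.508) = 67.848, so t = 127.848.
T = 100·t = 12785 K → 12800 K to the nearest 200 K.
M_estimate = 10⁶/12800 = 78.12; M_reference = 10⁶/5600 = 178.57.
ΔM = 78.12 − 178.57 = -100.45 → -100 mireds.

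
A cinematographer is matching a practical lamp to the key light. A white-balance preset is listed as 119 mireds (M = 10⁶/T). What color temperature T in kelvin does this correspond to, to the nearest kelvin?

8403 K

T = 10⁶ / 119 = 8403.36 K → 8403 K.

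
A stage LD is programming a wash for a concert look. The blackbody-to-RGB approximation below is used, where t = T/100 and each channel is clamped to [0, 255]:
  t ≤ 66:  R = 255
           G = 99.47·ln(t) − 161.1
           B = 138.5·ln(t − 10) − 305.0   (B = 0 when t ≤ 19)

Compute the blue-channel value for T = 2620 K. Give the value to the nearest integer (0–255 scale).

81

t = 2620/100 = 26.2; the t ≤ 66 branch applies.
B = 138.5·ln(26.2 − 10) − 305.0 = 138.5·ln 16.2 − 305.0 = 138.5·2.7850 − 305.0 = 80.724.
Rounded: 81.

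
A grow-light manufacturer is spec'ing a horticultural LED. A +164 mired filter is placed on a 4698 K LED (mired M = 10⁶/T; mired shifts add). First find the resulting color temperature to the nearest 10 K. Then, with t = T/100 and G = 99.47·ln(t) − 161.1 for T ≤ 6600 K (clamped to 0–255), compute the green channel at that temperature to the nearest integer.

M_in = 10⁶/4698 = 212.86; M_out = 212.86 + (+164) = 376.86.
T_out = 10⁶/376.86 = 2653.5 K → 2650 K; t = 26.5.
G = 99.47·ln 26.5 − 161.1 = 99.47·3.2771 − 161.1 = 164.878.
Rounded: 165.

165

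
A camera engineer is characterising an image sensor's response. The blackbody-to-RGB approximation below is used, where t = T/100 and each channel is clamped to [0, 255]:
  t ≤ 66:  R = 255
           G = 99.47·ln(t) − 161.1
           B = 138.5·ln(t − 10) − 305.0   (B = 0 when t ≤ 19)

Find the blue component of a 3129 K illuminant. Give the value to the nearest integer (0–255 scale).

t = 3129/100 = 31.29; the t ≤ 66 branch applies.
B = 138.5·ln(31.29 − 10) − 305.0 = 138.5·ln 21.29 − 305.0 = 138.5·3.0582 − 305.0 = 118.566.
Rounded: 119.

119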